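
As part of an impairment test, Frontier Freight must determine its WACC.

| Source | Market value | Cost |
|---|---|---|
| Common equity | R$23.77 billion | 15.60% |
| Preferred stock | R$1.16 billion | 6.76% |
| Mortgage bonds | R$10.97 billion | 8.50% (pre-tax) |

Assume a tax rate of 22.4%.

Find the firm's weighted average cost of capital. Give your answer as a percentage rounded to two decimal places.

Total capital V = 23.77 + 1.16 + 10.97 = 35.9.
Equity: weight = 23.77/35.9 = 0.6621; cost = 15.6%.
Preferred: weight = 1.16/35.9 = 0.0323; cost = 6.76%.
Mortgage bonds: weight = 10.97/35.9 = 0.3056; after-tax cost = 8.5% × (1 − 22.4%) = 6.5960%.
WACC = 0.6621 × 15.6000% + 0.0323 × 6.7600% + 0.3056 × 6.5960% = 12.5630%.

12.56%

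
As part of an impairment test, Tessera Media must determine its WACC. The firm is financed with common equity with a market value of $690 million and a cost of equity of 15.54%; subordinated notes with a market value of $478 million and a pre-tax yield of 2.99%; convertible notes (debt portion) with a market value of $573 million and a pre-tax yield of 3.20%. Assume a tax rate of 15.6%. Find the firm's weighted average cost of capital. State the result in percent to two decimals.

7.74%

Total capital V = 690 + 478 + 573 = 1741.
Equity: weight = 690/1741 = 0.3963; cost = 15.54%.
Subordinated notes: weight = 478/1741 = 0.2746; after-tax cost = 2.99% × (1 − 15.6%) = 2.5236%.
Convertible notes (debt portion): weight = 573/1741 = 0.3291; after-tax cost = 3.2% × (1 − 15.6%) = 2.7008%.
WACC = 0.3963 × 15.5400% + 0.2746 × 2.5236% + 0.3291 × 2.7008% = 7.7406%.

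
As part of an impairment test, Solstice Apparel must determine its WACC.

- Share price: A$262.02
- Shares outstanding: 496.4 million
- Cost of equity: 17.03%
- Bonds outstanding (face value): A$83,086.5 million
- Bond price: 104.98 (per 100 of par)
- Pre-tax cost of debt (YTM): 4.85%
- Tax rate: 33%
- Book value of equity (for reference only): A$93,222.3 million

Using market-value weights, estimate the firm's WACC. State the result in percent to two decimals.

Market value of equity E = 262.02 × 496.4m = 130066.728m. Market value of debt D = 83086.5m × 104.98/100 = 87224.2077m.
Total capital V = 130066.728 + 87224.2077 = 217290.9357.
Equity: weight = 130066.728/217290.9357 = 0.5986; cost = 17.03%.
Bonds outstanding: weight = 87224.2077/217290.9357 = 0.4014; after-tax cost = 4.85% × (1 − 33%) = 3.2495%.
WACC = 0.5986 × 17.0300% + 0.4014 × 3.2495% = 11.4983%.

11.50%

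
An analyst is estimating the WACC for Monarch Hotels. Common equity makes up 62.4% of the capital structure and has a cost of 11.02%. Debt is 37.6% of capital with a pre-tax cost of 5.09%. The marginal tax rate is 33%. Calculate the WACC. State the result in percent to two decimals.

8.16%

After-tax cost of debt = 5.09% × (1 − 33%) = 3.4103%.
WACC = 0.624 × 11.0200% + 0.376 × 3.4103% = 8.1588%.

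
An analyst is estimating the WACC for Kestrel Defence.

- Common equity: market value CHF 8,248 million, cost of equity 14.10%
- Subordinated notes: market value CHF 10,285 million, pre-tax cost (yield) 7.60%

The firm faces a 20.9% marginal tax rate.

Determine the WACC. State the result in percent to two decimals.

Total capital V = 8248 + 10285 = 18533.
Equity: weight = 8248/18533 = 0.4450; cost = 14.1%.
Subordinated notes: weight = 10285/18533 = 0.5550; after-tax cost = 7.6% × (1 − 20.9%) = 6.0116%.
WACC = 0.4450 × 14.1000% + 0.5550 × 6.0116% = 9.6113%.

9.61%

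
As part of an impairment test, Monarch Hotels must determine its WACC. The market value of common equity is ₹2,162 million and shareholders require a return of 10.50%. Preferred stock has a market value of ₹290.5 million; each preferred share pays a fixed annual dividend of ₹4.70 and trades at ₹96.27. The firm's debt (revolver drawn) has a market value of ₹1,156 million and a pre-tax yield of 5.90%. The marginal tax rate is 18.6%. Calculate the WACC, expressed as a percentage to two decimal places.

Cost of preferred: Rp = 4.7 / 96.27 = 4.8821%.
Total capital V = 2162 + 290.5 + 1156 = 3608.5.
Equity: weight = 2162/3608.5 = 0.5991; cost = 10.5%.
Preferred: weight = 290.5/3608.5 = 0.0805; cost = 4.8821%.
Revolver drawn: weight = 1156/3608.5 = 0.3204; after-tax cost = 5.9% × (1 − 18.6%) = 4.8026%.
WACC = 0.5991 × 10.5000% + 0.0805 × 4.8821% + 0.3204 × 4.8026% = 8.2225%.

8.22%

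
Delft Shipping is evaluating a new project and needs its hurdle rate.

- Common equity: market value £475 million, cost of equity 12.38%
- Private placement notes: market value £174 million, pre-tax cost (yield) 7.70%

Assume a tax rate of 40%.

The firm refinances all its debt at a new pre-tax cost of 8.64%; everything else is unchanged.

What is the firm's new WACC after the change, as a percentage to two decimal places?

After the change:
Total capital V = 475 + 174 = 649.
Equity: weight = 475/649 = 0.7319; cost = 12.38%.
Private placement notes: weight = 174/649 = 0.2681; after-tax cost = 8.64% × (1 − 40%) = 5.1840%.
WACC = 0.7319 × 12.3800% + 0.2681 × 5.1840% = 10.4507%.

10.45%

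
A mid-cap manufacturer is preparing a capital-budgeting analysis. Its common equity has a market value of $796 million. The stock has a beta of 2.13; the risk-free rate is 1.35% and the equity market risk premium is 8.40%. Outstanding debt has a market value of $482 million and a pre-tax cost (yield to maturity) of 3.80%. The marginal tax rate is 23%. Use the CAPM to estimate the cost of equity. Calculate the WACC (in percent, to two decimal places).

Cost of equity via CAPM: Re = 1.35% + 2.13 × 8.4% = 19.2420%.
Total capital V = 796 + 482 = 1278.
Equity: weight = 796/1278 = 0.6228; cost = 19.242%.
Debt: weight = 482/1278 = 0.3772; after-tax cost = 3.8% × (1 − 23%) = 2.9260%.
WACC = 0.6228 × 19.2420% + 0.3772 × 2.9260% = 13.0884%.

13.09%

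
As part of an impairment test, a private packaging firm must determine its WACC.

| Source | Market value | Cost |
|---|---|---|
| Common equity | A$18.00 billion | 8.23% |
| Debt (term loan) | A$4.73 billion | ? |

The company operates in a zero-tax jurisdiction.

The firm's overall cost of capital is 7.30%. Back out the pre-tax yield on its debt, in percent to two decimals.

Total capital V = 18 + 4.73 = 22.73.
Equity weight = 18/22.73 = 0.7919.
Term loan weight = 4.73/22.73 = 0.2081.
Equity contribution = 0.7919 × 8.23% = 6.5174%.
Remaining for debt = 7.3% − 6.5174% = 0.7826%.
Rd × (1 − 0%) × 0.2081 = 0.7826%  ⇒  Rd = 3.7609%.

3.76%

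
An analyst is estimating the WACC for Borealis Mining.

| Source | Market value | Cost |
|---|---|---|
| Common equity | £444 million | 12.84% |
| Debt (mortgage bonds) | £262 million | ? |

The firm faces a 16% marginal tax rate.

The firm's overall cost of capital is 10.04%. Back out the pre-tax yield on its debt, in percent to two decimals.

Total capital V = 444 + 262 = 706.
Equity weight = 444/706 = 0.6289.
Mortgage bonds weight = 262/706 = 0.3711.
Equity contribution = 0.6289 × 12.84% = 8.0750%.
Remaining for debt = 10.04% − 8.0750% = 1.9650%.
Rd × (1 − 16%) × 0.3711 = 1.9650%  ⇒  Rd = 6.3035%.

6.30%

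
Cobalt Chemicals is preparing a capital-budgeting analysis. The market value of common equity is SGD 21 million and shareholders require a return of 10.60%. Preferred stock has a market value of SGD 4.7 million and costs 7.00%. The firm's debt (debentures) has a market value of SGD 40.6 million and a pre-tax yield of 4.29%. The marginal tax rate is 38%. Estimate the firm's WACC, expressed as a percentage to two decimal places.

5.48%

Total capital V = 21 + 4.7 + 40.6 = 66.3.
Equity: weight = 21/66.3 = 0.3167; cost = 10.6%.
Preferred: weight = 4.7/66.3 = 0.0709; cost = 7%.
Debentures: weight = 40.6/66.3 = 0.6124; after-tax cost = 4.29% × (1 − 38%) = 2.6598%.
WACC = 0.3167 × 10.6000% + 0.0709 × 7.0000% + 0.6124 × 2.6598% = 5.4825%.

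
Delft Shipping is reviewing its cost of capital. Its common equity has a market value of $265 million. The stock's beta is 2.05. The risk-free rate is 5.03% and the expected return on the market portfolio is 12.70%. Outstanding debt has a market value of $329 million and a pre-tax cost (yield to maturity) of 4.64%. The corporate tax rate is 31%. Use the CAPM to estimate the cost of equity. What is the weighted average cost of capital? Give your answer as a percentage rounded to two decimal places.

Market risk premium = 12.7% − 5.03% = 7.67%.
Cost of equity via CAPM: Re = 5.03% + 2.05 × 7.67% = 20.7535%.
Total capital V = 265 + 329 = 594.
Equity: weight = 265/594 = 0.4461; cost = 20.7535%.
Debt: weight = 329/594 = 0.5539; after-tax cost = 4.64% × (1 − 31%) = 3.2016%.
WACC = 0.4461 × 20.7535% + 0.5539 × 3.2016% = 11.0320%.

11.03%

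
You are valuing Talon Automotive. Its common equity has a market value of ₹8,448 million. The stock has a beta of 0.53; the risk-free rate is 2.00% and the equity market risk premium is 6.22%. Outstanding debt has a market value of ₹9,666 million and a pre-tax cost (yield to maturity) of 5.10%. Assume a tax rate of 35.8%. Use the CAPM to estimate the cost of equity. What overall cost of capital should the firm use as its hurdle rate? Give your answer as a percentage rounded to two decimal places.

4.22%

Cost of equity via CAPM: Re = 2.0% + 0.53 × 6.22% = 5.2966%.
Total capital V = 8448 + 9666 = 18114.
Equity: weight = 8448/18114 = 0.4664; cost = 5.2966%.
Debt: weight = 9666/18114 = 0.5336; after-tax cost = 5.1% × (1 − 35.8%) = 3.2742%.
WACC = 0.4664 × 5.2966% + 0.5336 × 3.2742% = 4.2174%.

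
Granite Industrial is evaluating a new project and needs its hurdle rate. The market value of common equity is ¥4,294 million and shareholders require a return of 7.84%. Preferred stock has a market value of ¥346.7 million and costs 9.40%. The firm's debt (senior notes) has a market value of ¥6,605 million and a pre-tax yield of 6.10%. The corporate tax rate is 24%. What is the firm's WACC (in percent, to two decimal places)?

6.01%

Total capital V = 4294 + 346.7 + 6605 = 11245.7.
Equity: weight = 4294/11245.7 = 0.3818; cost = 7.84%.
Preferred: weight = 346.7/11245.7 = 0.0308; cost = 9.4%.
Senior notes: weight = 6605/11245.7 = 0.5873; after-tax cost = 6.1% × (1 − 24%) = 4.6360%.
WACC = 0.3818 × 7.8400% + 0.0308 × 9.4000% + 0.5873 × 4.6360% = 6.0063%.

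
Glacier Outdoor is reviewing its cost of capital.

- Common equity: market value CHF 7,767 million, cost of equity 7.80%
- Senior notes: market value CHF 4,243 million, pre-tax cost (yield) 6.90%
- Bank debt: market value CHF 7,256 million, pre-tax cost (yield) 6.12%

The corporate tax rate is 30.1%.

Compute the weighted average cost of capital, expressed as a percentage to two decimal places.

5.82%

Total capital V = 7767 + 4243 + 7256 = 19266.
Equity: weight = 7767/19266 = 0.4031; cost = 7.8%.
Senior notes: weight = 4243/19266 = 0.2202; after-tax cost = 6.9% × (1 − 30.1%) = 4.8231%.
Bank debt: weight = 7256/19266 = 0.3766; after-tax cost = 6.12% × (1 − 30.1%) = 4.2779%.
WACC = 0.4031 × 7.8000% + 0.2202 × 4.8231% + 0.3766 × 4.2779% = 5.8179%.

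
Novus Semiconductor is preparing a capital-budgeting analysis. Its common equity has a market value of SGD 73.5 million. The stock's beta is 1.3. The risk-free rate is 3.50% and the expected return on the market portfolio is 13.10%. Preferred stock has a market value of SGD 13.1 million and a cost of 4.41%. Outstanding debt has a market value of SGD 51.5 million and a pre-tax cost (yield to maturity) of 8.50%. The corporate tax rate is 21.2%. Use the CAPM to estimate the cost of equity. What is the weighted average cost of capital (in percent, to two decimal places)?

11.42%

Market risk premium = 13.1% − 3.5% = 9.6%.
Cost of equity via CAPM: Re = 3.5% + 1.3 × 9.6% = 15.9800%.
Total capital V = 73.5 + 13.1 + 51.5 = 138.1.
Equity: weight = 73.5/138.1 = 0.5322; cost = 15.98%.
Preferred: weight = 13.1/138.1 = 0.0949; cost = 4.41%.
Debt: weight = 51.5/138.1 = 0.3729; after-tax cost = 8.5% × (1 − 21.2%) = 6.6980%.
WACC = 0.5322 × 15.9800% + 0.0949 × 4.4100% + 0.3729 × 6.6980% = 11.4211%.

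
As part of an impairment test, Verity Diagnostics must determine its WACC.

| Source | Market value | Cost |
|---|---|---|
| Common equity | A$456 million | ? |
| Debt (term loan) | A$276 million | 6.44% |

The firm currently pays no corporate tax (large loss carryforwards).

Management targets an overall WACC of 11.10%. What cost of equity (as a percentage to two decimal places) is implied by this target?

Total capital V = 456 + 276 = 732.
Equity weight = 456/732 = 0.6230.
Term loan weight = 276/732 = 0.3770.
Debt contribution = 0.3770 × 6.44% × (1 − 0%) = 2.4282%.
Required equity contribution = 11.1% − 2.4282% = 8.6718%.
Re = 8.6718% / 0.6230 = 13.9205%.

13.92%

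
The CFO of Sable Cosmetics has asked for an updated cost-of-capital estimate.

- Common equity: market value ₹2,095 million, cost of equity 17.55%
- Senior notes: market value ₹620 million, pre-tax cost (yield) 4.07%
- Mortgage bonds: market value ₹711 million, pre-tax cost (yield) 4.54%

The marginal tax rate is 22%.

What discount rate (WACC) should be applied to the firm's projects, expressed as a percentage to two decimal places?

12.04%

Total capital V = 2095 + 620 + 711 = 3426.
Equity: weight = 2095/3426 = 0.6115; cost = 17.55%.
Senior notes: weight = 620/3426 = 0.1810; after-tax cost = 4.07% × (1 − 22%) = 3.1746%.
Mortgage bonds: weight = 711/3426 = 0.2075; after-tax cost = 4.54% × (1 − 22%) = 3.5412%.
WACC = 0.6115 × 17.5500% + 0.1810 × 3.1746% + 0.2075 × 3.5412% = 12.0412%.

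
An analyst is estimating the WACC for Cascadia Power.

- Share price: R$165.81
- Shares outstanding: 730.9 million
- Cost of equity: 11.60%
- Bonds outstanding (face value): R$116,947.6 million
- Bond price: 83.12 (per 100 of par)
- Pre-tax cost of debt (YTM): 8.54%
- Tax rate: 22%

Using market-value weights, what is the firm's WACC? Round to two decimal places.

9.40%

Market value of equity E = 165.81 × 730.9m = 121190.529m. Market value of debt D = 116947.6m × 83.12/100 = 97206.84512m.
Total capital V = 121190.529 + 97206.84512 = 218397.37412.
Equity: weight = 121190.529/218397.37412 = 0.5549; cost = 11.6%.
Bonds outstanding: weight = 97206.84512/218397.37412 = 0.4451; after-tax cost = 8.54% × (1 − 22%) = 6.6612%.
WACC = 0.5549 × 11.6000% + 0.4451 × 6.6612% = 9.4018%.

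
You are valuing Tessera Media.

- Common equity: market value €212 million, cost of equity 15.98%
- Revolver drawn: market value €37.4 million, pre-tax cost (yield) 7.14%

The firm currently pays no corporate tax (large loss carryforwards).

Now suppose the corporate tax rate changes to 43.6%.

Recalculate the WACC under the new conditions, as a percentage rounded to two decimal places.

After the change:
Total capital V = 212 + 37.4 = 249.4.
Equity: weight = 212/249.4 = 0.8500; cost = 15.98%.
Revolver drawn: weight = 37.4/249.4 = 0.1500; after-tax cost = 7.14% × (1 − 43.6%) = 4.0270%.
WACC = 0.8500 × 15.9800% + 0.1500 × 4.0270% = 14.1875%.

14.19%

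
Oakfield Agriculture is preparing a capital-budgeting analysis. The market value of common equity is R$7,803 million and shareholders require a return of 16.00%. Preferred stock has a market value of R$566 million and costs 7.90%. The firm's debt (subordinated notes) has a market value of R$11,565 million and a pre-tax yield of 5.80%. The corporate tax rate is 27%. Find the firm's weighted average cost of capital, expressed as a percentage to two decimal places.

8.94%

Total capital V = 7803 + 566 + 11565 = 19934.
Equity: weight = 7803/19934 = 0.3914; cost = 16%.
Preferred: weight = 566/19934 = 0.0284; cost = 7.9%.
Subordinated notes: weight = 11565/19934 = 0.5802; after-tax cost = 5.8% × (1 − 27%) = 4.2340%.
WACC = 0.3914 × 16.0000% + 0.0284 × 7.9000% + 0.5802 × 4.2340% = 8.9438%.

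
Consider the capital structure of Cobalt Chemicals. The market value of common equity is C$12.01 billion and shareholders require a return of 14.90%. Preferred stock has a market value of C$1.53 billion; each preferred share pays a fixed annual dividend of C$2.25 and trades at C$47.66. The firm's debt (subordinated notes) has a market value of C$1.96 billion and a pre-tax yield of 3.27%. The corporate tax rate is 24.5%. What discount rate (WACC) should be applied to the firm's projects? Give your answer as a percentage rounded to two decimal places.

Cost of preferred: Rp = 2.25 / 47.66 = 4.7209%.
Total capital V = 12.01 + 1.53 + 1.96 = 15.5.
Equity: weight = 12.01/15.5 = 0.7748; cost = 14.9%.
Preferred: weight = 1.53/15.5 = 0.0987; cost = 4.7209%.
Subordinated notes: weight = 1.96/15.5 = 0.1265; after-tax cost = 3.27% × (1 − 24.5%) = 2.4689%.
WACC = 0.7748 × 14.9000% + 0.0987 × 4.7209% + 0.1265 × 2.4689% = 12.3233%.

12.32%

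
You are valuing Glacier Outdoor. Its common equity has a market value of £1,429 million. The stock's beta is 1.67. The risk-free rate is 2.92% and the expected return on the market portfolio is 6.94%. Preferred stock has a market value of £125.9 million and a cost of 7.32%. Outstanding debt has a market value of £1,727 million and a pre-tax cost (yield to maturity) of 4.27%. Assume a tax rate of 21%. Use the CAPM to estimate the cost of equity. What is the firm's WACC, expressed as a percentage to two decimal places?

Market risk premium = 6.94% − 2.92% = 4.02%.
Cost of equity via CAPM: Re = 2.92% + 1.67 × 4.02% = 9.6334%.
Total capital V = 1429 + 125.9 + 1727 = 3281.9.
Equity: weight = 1429/3281.9 = 0.4354; cost = 9.6334%.
Preferred: weight = 125.9/3281.9 = 0.0384; cost = 7.32%.
Debt: weight = 1727/3281.9 = 0.5262; after-tax cost = 4.27% × (1 − 21%) = 3.3733%.
WACC = 0.4354 × 9.6334% + 0.0384 × 7.3200% + 0.5262 × 3.3733% = 6.2505%.

6.25%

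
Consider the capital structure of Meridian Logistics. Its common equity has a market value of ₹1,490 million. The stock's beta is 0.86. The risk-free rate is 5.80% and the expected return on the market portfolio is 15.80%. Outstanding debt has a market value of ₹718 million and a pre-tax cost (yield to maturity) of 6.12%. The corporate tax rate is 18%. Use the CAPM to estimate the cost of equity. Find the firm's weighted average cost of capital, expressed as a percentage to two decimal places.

11.35%

Market risk premium = 15.8% − 5.8% = 10.0%.
Cost of equity via CAPM: Re = 5.8% + 0.86 × 10.0% = 14.4000%.
Total capital V = 1490 + 718 = 2208.
Equity: weight = 1490/2208 = 0.6748; cost = 14.4%.
Debt: weight = 718/2208 = 0.3252; after-tax cost = 6.12% × (1 − 18%) = 5.0184%.
WACC = 0.6748 × 14.4000% + 0.3252 × 5.0184% = 11.3493%.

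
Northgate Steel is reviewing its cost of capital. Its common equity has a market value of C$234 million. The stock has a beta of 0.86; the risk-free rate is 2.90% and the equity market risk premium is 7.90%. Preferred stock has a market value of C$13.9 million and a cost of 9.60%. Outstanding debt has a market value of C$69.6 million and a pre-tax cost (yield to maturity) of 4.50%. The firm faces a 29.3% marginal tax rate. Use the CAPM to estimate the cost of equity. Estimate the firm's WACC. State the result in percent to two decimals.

8.26%

Cost of equity via CAPM: Re = 2.9% + 0.86 × 7.9% = 9.6940%.
Total capital V = 234 + 13.9 + 69.6 = 317.5.
Equity: weight = 234/317.5 = 0.7370; cost = 9.694%.
Preferred: weight = 13.9/317.5 = 0.0438; cost = 9.6%.
Debt: weight = 69.6/317.5 = 0.2192; after-tax cost = 4.5% × (1 − 29.3%) = 3.1815%.
WACC = 0.7370 × 9.6940% + 0.0438 × 9.6000% + 0.2192 × 3.1815% = 8.2623%.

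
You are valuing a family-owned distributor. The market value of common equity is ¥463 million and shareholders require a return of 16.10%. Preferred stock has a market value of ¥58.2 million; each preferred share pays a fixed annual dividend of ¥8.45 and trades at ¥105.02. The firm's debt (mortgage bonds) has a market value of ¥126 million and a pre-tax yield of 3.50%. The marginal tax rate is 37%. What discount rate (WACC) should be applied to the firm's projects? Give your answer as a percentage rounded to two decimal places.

Cost of preferred: Rp = 8.45 / 105.02 = 8.0461%.
Total capital V = 463 + 58.2 + 126 = 647.2.
Equity: weight = 463/647.2 = 0.7154; cost = 16.1%.
Preferred: weight = 58.2/647.2 = 0.0899; cost = 8.0461%.
Mortgage bonds: weight = 126/647.2 = 0.1947; after-tax cost = 3.5% × (1 − 37%) = 2.2050%.
WACC = 0.7154 × 16.1000% + 0.0899 × 8.0461% + 0.1947 × 2.2050% = 12.6706%.

12.67%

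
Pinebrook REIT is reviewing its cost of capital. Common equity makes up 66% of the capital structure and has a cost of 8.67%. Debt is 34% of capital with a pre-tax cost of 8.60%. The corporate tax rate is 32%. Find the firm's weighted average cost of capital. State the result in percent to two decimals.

After-tax cost of debt = 8.6% × (1 − 32%) = 5.8480%.
WACC = 0.660 × 8.6700% + 0.340 × 5.8480% = 7.7105%.

7.71%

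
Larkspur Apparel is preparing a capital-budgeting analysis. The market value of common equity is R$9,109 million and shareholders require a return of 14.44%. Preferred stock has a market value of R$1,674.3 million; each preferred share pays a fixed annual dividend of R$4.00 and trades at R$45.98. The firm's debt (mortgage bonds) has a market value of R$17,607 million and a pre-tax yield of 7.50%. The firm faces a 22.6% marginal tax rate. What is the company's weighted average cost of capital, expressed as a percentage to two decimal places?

Cost of preferred: Rp = 4.0 / 45.98 = 8.6994%.
Total capital V = 9109 + 1674.3 + 17607 = 28390.3.
Equity: weight = 9109/28390.3 = 0.3208; cost = 14.44%.
Preferred: weight = 1674.3/28390.3 = 0.0590; cost = 8.6994%.
Mortgage bonds: weight = 17607/28390.3 = 0.6202; after-tax cost = 7.5% × (1 − 22.6%) = 5.8050%.
WACC = 0.3208 × 14.4400% + 0.0590 × 8.6994% + 0.6202 × 5.8050% = 8.7462%.

8.75%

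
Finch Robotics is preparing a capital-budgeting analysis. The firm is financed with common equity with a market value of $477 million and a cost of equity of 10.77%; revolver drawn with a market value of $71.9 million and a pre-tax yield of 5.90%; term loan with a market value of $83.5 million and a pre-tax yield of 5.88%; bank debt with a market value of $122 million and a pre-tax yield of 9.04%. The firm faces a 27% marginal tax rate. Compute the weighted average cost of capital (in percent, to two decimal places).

Total capital V = 477 + 71.9 + 83.5 + 122 = 754.4.
Equity: weight = 477/754.4 = 0.6323; cost = 10.77%.
Revolver drawn: weight = 71.9/754.4 = 0.0953; after-tax cost = 5.9% × (1 − 27%) = 4.3070%.
Term loan: weight = 83.5/754.4 = 0.1107; after-tax cost = 5.88% × (1 − 27%) = 4.2924%.
Bank debt: weight = 122/754.4 = 0.1617; after-tax cost = 9.04% × (1 − 27%) = 6.5992%.
WACC = 0.6323 × 10.7700% + 0.0953 × 4.3070% + 0.1107 × 4.2924% + 0.1617 × 6.5992% = 8.7626%.

8.76%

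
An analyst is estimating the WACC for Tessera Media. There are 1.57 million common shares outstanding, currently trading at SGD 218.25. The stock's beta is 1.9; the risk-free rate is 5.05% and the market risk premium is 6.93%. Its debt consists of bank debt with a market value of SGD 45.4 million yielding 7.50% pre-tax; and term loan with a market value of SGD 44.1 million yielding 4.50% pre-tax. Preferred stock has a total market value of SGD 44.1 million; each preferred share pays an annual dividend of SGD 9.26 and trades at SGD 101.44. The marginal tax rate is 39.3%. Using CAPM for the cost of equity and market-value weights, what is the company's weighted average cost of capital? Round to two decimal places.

Cost of equity via CAPM: Re = 5.05% + 1.9 × 6.93% = 18.2170%.
Cost of preferred: Rp = 9.26 / 101.44 = 9.1285%.
Market value of equity E = 218.25 × 1.57m = 342.6525m.
Total capital V = 342.6525 + 44.1 + 45.4 + 44.1 = 476.2525.
Equity: weight = 342.6525/476.2525 = 0.7195; cost = 18.217%.
Preferred: weight = 44.1/476.2525 = 0.0926; cost = 9.1285%.
Bank debt: weight = 45.4/476.2525 = 0.0953; after-tax cost = 7.5% × (1 − 39.3%) = 4.5525%.
Term loan: weight = 44.1/476.2525 = 0.0926; after-tax cost = 4.5% × (1 − 39.3%) = 2.7315%.
WACC = 0.7195 × 18.2170% + 0.0926 × 9.1285% + 0.0953 × 4.5525% + 0.0926 × 2.7315% = 14.6389%.

14.64%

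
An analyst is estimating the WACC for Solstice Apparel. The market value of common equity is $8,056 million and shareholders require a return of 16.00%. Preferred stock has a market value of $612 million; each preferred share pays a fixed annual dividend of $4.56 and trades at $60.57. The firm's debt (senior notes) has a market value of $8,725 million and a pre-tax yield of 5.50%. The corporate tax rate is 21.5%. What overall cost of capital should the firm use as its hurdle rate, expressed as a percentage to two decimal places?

Cost of preferred: Rp = 4.56 / 60.57 = 7.5285%.
Total capital V = 8056 + 612 + 8725 = 17393.
Equity: weight = 8056/17393 = 0.4632; cost = 16%.
Preferred: weight = 612/17393 = 0.0352; cost = 7.5285%.
Senior notes: weight = 8725/17393 = 0.5016; after-tax cost = 5.5% × (1 − 21.5%) = 4.3175%.
WACC = 0.4632 × 16.0000% + 0.0352 × 7.5285% + 0.5016 × 4.3175% = 9.8415%.

9.84%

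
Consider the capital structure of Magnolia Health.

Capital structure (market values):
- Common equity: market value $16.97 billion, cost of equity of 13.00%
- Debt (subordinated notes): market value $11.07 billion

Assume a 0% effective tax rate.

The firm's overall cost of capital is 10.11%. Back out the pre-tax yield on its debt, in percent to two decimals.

5.68%

Total capital V = 16.97 + 11.07 = 28.04.
Equity weight = 16.97/28.04 = 0.6052.
Subordinated notes weight = 11.07/28.04 = 0.3948.
Equity contribution = 0.6052 × 13% = 7.8677%.
Remaining for debt = 10.11% − 7.8677% = 2.2423%.
Rd × (1 − 0%) × 0.3948 = 2.2423%  ⇒  Rd = 5.6797%.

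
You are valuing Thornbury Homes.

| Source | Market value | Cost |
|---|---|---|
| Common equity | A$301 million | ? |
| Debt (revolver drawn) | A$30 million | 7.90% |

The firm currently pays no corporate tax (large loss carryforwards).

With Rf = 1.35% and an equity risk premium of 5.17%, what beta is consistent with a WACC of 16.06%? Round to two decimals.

3.00

Total capital V = 301 + 30 = 331.
Equity weight = 301/331 = 0.9094.
Revolver drawn weight = 30/331 = 0.0906.
Debt contribution = 0.0906 × 7.9% × (1 − 0%) = 0.7160%.
Required equity contribution = 16.06% − 0.7160% = 15.3440%  ⇒  Re = 16.8733%.
CAPM: 16.8733% = 1.35% + β × 5.17%  ⇒  β = 3.0026.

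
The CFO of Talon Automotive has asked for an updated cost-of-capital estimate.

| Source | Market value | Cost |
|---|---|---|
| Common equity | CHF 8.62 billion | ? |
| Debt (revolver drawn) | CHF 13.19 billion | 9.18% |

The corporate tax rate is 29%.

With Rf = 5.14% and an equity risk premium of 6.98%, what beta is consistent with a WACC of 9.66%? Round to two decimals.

1.34

Total capital V = 8.62 + 13.19 = 21.81.
Equity weight = 8.62/21.81 = 0.3952.
Revolver drawn weight = 13.19/21.81 = 0.6048.
Debt contribution = 0.6048 × 9.18% × (1 − 29%) = 3.9418%.
Required equity contribution = 9.66% − 3.9418% = 5.7182%  ⇒  Re = 14.4681%.
CAPM: 14.4681% = 5.14% + β × 6.98%  ⇒  β = 1.3364.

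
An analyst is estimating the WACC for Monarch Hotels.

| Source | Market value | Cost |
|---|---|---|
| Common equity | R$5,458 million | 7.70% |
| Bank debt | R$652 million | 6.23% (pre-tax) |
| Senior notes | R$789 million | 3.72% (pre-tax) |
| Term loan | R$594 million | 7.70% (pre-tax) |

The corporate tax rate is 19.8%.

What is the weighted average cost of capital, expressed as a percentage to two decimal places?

6.85%

Total capital V = 5458 + 652 + 789 + 594 = 7493.
Equity: weight = 5458/7493 = 0.7284; cost = 7.7%.
Bank debt: weight = 652/7493 = 0.0870; after-tax cost = 6.23% × (1 − 19.8%) = 4.9965%.
Senior notes: weight = 789/7493 = 0.1053; after-tax cost = 3.72% × (1 − 19.8%) = 2.9834%.
Term loan: weight = 594/7493 = 0.0793; after-tax cost = 7.7% × (1 − 19.8%) = 6.1754%.
WACC = 0.7284 × 7.7000% + 0.0870 × 4.9965% + 0.1053 × 2.9834% + 0.0793 × 6.1754% = 6.8472%.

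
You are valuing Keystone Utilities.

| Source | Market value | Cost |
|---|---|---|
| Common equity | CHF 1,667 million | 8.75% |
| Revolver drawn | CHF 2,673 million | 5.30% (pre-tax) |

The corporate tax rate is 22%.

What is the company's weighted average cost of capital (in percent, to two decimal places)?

5.91%

Total capital V = 1667 + 2673 = 4340.
Equity: weight = 1667/4340 = 0.3841; cost = 8.75%.
Revolver drawn: weight = 2673/4340 = 0.6159; after-tax cost = 5.3% × (1 − 22%) = 4.1340%.
WACC = 0.3841 × 8.7500% + 0.6159 × 4.1340% = 5.9070%.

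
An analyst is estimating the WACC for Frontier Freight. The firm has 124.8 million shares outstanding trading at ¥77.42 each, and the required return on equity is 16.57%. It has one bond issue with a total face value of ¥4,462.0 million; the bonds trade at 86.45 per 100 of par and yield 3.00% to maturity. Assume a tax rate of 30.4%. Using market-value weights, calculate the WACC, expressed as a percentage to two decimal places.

Market value of equity E = 77.42 × 124.8m = 9662.016m. Market value of debt D = 4462m × 86.45/100 = 3857.399m.
Total capital V = 9662.016 + 3857.399 = 13519.415.
Equity: weight = 9662.016/13519.415 = 0.7147; cost = 16.57%.
Bonds outstanding: weight = 3857.399/13519.415 = 0.2853; after-tax cost = 3% × (1 − 30.4%) = 2.0880%.
WACC = 0.7147 × 16.5700% + 0.2853 × 2.0880% = 12.4380%.

12.44%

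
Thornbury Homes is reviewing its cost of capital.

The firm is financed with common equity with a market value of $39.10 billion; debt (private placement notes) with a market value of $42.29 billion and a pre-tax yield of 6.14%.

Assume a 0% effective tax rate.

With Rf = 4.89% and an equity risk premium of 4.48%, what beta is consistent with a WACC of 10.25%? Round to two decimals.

2.19

Total capital V = 39.1 + 42.29 = 81.39.
Equity weight = 39.1/81.39 = 0.4804.
Private placement notes weight = 42.29/81.39 = 0.5196.
Debt contribution = 0.5196 × 6.14% × (1 − 0%) = 3.1903%.
Required equity contribution = 10.25% − 3.1903% = 7.0597%  ⇒  Re = 14.6953%.
CAPM: 14.6953% = 4.89% + β × 4.48%  ⇒  β = 2.1887.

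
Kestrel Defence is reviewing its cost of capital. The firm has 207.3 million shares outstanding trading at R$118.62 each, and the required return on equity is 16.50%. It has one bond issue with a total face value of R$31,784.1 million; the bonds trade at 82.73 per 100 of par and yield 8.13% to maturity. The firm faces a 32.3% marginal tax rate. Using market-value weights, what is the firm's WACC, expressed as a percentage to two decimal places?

Market value of equity E = 118.62 × 207.3m = 24589.926m. Market value of debt D = 31784.1m × 82.73/100 = 26294.98593m.
Total capital V = 24589.926 + 26294.98593 = 50884.91193.
Equity: weight = 24589.926/50884.91193 = 0.4832; cost = 16.5%.
Bonds outstanding: weight = 26294.98593/50884.91193 = 0.5168; after-tax cost = 8.13% × (1 − 32.3%) = 5.5040%.
WACC = 0.4832 × 16.5000% + 0.5168 × 5.5040% = 10.8178%.

10.82%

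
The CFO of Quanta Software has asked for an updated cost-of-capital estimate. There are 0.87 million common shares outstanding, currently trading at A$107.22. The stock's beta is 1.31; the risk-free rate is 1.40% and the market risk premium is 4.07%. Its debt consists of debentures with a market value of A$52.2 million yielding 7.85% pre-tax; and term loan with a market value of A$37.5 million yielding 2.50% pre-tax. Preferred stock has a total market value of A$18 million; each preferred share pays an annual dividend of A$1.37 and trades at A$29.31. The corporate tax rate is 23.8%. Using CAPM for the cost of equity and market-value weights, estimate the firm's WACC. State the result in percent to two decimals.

Cost of equity via CAPM: Re = 1.4% + 1.31 × 4.07% = 6.7317%.
Cost of preferred: Rp = 1.37 / 29.31 = 4.6742%.
Market value of equity E = 107.22 × 0.87m = 93.2814m.
Total capital V = 93.2814 + 18 + 52.2 + 37.5 = 200.9814.
Equity: weight = 93.2814/200.9814 = 0.4641; cost = 6.7317%.
Preferred: weight = 18/200.9814 = 0.0896; cost = 4.6742%.
Debentures: weight = 52.2/200.9814 = 0.2597; after-tax cost = 7.85% × (1 − 23.8%) = 5.9817%.
Term loan: weight = 37.5/200.9814 = 0.1866; after-tax cost = 2.5% × (1 − 23.8%) = 1.9050%.
WACC = 0.4641 × 6.7317% + 0.0896 × 4.6742% + 0.2597 × 5.9817% + 0.1866 × 1.9050% = 5.4520%.

5.45%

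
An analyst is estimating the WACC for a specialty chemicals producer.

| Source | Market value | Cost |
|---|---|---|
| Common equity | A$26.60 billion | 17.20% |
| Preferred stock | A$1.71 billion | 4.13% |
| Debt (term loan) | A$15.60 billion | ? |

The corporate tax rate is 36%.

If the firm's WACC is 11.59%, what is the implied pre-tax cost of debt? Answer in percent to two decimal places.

Total capital V = 26.6 + 1.71 + 15.6 = 43.91.
Equity weight = 26.6/43.91 = 0.6058.
Preferred weight = 1.71/43.91 = 0.0389.
Term loan weight = 15.6/43.91 = 0.3553.
Equity contribution = 0.6058 × 17.2% = 10.4195%.
Preferred contribution = 0.0389 × 4.13% = 0.1608%.
Remaining for debt = 11.59% − 10.5803% = 1.0097%.
Rd × (1 − 36%) × 0.3553 = 1.0097%  ⇒  Rd = 4.4406%.

4.44%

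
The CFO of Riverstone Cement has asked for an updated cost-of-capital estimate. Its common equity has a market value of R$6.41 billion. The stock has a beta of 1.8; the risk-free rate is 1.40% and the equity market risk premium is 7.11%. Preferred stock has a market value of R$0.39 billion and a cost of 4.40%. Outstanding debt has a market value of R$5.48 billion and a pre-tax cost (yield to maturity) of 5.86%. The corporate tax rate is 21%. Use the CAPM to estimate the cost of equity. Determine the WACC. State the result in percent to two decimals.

9.62%

Cost of equity via CAPM: Re = 1.4% + 1.8 × 7.11% = 14.1980%.
Total capital V = 6.41 + 0.39 + 5.48 = 12.28.
Equity: weight = 6.41/12.28 = 0.5220; cost = 14.198%.
Preferred: weight = 0.39/12.28 = 0.0318; cost = 4.4%.
Debt: weight = 5.48/12.28 = 0.4463; after-tax cost = 5.86% × (1 − 21%) = 4.6294%.
WACC = 0.5220 × 14.1980% + 0.0318 × 4.4000% + 0.4463 × 4.6294% = 9.6168%.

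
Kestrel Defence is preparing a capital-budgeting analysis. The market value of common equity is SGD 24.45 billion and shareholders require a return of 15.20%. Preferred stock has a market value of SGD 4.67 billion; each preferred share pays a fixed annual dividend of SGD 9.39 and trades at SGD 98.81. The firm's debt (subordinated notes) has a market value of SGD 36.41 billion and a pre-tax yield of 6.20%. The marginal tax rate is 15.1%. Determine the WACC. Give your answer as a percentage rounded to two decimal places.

9.27%

Cost of preferred: Rp = 9.39 / 98.81 = 9.5031%.
Total capital V = 24.45 + 4.67 + 36.41 = 65.53.
Equity: weight = 24.45/65.53 = 0.3731; cost = 15.2%.
Preferred: weight = 4.67/65.53 = 0.0713; cost = 9.5031%.
Subordinated notes: weight = 36.41/65.53 = 0.5556; after-tax cost = 6.2% × (1 − 15.1%) = 5.2638%.
WACC = 0.3731 × 15.2000% + 0.0713 × 9.5031% + 0.5556 × 5.2638% = 9.2732%.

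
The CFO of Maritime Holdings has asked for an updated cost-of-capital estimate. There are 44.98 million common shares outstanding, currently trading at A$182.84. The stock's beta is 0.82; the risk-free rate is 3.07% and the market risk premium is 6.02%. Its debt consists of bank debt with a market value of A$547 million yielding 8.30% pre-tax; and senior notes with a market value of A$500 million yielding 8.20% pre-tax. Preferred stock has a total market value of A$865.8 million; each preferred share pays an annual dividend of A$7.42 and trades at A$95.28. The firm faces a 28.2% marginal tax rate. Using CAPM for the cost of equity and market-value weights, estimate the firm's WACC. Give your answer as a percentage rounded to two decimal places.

Cost of equity via CAPM: Re = 3.07% + 0.82 × 6.02% = 8.0064%.
Cost of preferred: Rp = 7.42 / 95.28 = 7.7876%.
Market value of equity E = 182.84 × 44.98m = 8224.1432m.
Total capital V = 8224.1432 + 865.8 + 547 + 500 = 10136.9432.
Equity: weight = 8224.1432/10136.9432 = 0.8113; cost = 8.0064%.
Preferred: weight = 865.8/10136.9432 = 0.0854; cost = 7.7876%.
Bank debt: weight = 547/10136.9432 = 0.0540; after-tax cost = 8.3% × (1 − 28.2%) = 5.9594%.
Senior notes: weight = 500/10136.9432 = 0.0493; after-tax cost = 8.2% × (1 − 28.2%) = 5.8876%.
WACC = 0.8113 × 8.0064% + 0.0854 × 7.7876% + 0.0540 × 5.9594% + 0.0493 × 5.8876% = 7.7727%.

7.77%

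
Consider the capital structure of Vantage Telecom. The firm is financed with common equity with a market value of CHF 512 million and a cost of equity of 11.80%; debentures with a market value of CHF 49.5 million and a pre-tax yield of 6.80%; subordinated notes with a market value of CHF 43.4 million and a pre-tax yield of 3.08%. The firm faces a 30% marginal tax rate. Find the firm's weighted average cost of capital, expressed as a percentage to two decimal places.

10.53%

Total capital V = 512 + 49.5 + 43.4 = 604.9.
Equity: weight = 512/604.9 = 0.8464; cost = 11.8%.
Debentures: weight = 49.5/604.9 = 0.0818; after-tax cost = 6.8% × (1 − 30%) = 4.7600%.
Subordinated notes: weight = 43.4/604.9 = 0.0717; after-tax cost = 3.08% × (1 − 30%) = 2.1560%.
WACC = 0.8464 × 11.8000% + 0.0818 × 4.7600% + 0.0717 × 2.1560% = 10.5320%.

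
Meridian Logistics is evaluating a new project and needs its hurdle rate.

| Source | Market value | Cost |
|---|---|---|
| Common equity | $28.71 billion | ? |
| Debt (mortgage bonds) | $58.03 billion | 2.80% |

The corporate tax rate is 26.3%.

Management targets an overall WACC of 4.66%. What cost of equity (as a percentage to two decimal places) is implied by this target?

Total capital V = 28.71 + 58.03 = 86.74.
Equity weight = 28.71/86.74 = 0.3310.
Mortgage bonds weight = 58.03/86.74 = 0.6690.
Debt contribution = 0.6690 × 2.8% × (1 − 26.3%) = 1.3806%.
Required equity contribution = 4.66% − 1.3806% = 3.2794%.
Re = 3.2794% / 0.3310 = 9.9080%.

9.91%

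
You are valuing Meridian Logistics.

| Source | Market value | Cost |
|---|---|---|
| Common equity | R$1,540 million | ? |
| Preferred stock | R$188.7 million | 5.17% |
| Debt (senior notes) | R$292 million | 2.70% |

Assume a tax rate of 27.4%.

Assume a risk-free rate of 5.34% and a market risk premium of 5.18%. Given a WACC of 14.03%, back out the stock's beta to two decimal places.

2.33

Total capital V = 1540 + 188.7 + 292 = 2020.7.
Equity weight = 1540/2020.7 = 0.7621.
Preferred weight = 188.7/2020.7 = 0.0934.
Senior notes weight = 292/2020.7 = 0.1445.
Debt contribution = 0.1445 × 2.7% × (1 − 27.4%) = 0.2833%.
Preferred contribution = 0.0934 × 5.17% = 0.4828%.
Required equity contribution = 14.03% − 0.7661% = 13.2639%  ⇒  Re = 17.4042%.
CAPM: 17.4042% = 5.34% + β × 5.18%  ⇒  β = 2.3290.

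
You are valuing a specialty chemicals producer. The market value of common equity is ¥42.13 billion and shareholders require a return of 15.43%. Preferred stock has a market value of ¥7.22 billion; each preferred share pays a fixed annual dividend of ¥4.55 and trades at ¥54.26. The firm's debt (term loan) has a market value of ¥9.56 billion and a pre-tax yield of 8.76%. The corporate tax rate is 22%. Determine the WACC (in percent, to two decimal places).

Cost of preferred: Rp = 4.55 / 54.26 = 8.3856%.
Total capital V = 42.13 + 7.22 + 9.56 = 58.91.
Equity: weight = 42.13/58.91 = 0.7152; cost = 15.43%.
Preferred: weight = 7.22/58.91 = 0.1226; cost = 8.3856%.
Term loan: weight = 9.56/58.91 = 0.1623; after-tax cost = 8.76% × (1 − 22%) = 6.8328%.
WACC = 0.7152 × 15.4300% + 0.1226 × 8.3856% + 0.1623 × 6.8328% = 13.1715%.

13.17%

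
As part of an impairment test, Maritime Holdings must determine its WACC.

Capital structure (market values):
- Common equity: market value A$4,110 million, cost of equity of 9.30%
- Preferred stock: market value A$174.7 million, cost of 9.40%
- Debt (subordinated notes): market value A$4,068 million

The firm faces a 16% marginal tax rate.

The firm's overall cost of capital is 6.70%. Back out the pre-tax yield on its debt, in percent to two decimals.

4.71%

Total capital V = 4110 + 174.7 + 4068 = 8352.7.
Equity weight = 4110/8352.7 = 0.4921.
Preferred weight = 174.7/8352.7 = 0.0209.
Subordinated notes weight = 4068/8352.7 = 0.4870.
Equity contribution = 0.4921 × 9.3% = 4.5761%.
Preferred contribution = 0.0209 × 9.4% = 0.1966%.
Remaining for debt = 6.7% − 4.7727% = 1.9273%.
Rd × (1 − 16%) × 0.4870 = 1.9273%  ⇒  Rd = 4.7110%.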